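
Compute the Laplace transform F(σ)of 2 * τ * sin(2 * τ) 8 * σ/(σ^2 + 4)^2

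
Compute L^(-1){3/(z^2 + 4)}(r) 3*sin(2*r)/2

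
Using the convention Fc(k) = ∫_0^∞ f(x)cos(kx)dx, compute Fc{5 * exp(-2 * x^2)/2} 5 * sqrt(2) * sqrt(pi) * exp(-k^2/8)/8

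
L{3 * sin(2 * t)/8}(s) 3/(4 * (s^2 + 4))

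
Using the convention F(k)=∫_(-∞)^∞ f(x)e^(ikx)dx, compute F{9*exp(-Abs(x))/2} 9/(k^2 + 1)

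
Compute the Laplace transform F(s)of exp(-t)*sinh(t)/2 1/(2*s*(s+2))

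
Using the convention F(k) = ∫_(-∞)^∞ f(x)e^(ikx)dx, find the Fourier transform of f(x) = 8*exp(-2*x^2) 4*sqrt(2)*sqrt(pi)*exp(-k^2/8)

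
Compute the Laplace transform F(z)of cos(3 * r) z/(z^2 + 9)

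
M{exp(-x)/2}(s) gamma(s)/2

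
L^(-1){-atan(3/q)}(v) -sin(3*v)/v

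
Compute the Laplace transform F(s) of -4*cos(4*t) -4*s/(s^2+16) 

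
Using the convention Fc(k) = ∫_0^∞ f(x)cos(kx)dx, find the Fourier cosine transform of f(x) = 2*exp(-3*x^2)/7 sqrt(3)*sqrt(pi)*exp(-k^2/12)/21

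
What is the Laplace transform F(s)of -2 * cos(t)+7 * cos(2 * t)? 7 * s/(s^2+4) - 2 * s/(s^2+1)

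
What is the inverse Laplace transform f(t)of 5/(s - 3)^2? 5 * t * exp(3 * t)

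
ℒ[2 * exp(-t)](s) 2/(s + 1)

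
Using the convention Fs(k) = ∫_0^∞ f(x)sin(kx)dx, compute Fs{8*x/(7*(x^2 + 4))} 4*pi*exp(-2*k)/7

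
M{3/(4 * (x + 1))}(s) 3 * pi * csc(pi * s)/4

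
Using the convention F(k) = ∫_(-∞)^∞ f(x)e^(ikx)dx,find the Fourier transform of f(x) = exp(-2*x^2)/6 sqrt(2)*sqrt(pi)*exp(-k^2/8)/12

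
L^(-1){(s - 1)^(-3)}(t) t^2 * exp(t)/2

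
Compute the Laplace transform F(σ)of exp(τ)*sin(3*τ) 3/((σ - 1)^2 + 9)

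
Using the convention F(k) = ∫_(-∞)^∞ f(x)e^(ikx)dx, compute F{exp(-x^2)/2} sqrt(pi) * exp(-k^2/4)/2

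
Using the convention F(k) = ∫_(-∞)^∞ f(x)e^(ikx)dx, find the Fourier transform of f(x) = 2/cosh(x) 2 * pi/cosh(pi * k/2)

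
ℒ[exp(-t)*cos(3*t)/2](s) (s + 1)/(2*((s + 1)^2 + 9))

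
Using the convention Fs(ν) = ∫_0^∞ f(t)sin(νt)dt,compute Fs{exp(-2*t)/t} atan(ν/2)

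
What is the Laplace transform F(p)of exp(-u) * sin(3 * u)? 3/((p + 1)^2 + 9)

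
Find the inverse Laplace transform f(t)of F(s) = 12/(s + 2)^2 12 * t * exp(-2 * t)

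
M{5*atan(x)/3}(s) -5*pi*sec(pi*s/2)/(6*s)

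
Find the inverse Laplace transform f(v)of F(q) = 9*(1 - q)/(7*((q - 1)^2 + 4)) -9*exp(v)*cos(2*v)/7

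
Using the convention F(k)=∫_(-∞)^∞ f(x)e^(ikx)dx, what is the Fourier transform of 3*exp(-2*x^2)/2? 3*sqrt(2)*sqrt(pi)*exp(-k^2/8)/4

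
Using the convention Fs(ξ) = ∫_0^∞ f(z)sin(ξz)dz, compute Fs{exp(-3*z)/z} atan(ξ/3)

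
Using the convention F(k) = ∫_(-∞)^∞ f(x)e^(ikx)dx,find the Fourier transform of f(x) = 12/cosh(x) 12 * pi/cosh(pi * k/2)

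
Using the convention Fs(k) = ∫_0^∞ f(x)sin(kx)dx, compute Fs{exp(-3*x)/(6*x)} atan(k/3)/6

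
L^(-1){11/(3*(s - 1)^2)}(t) 11*t*exp(t)/3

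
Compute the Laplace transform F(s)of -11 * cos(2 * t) -11 * s/(s^2 + 4)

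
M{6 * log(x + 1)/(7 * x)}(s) -6 * pi * csc(pi * s)/(7 * s - 7)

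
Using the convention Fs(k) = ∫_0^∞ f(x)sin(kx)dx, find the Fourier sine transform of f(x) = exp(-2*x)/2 k/(2*(k^2 + 4))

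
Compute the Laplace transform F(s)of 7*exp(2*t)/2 7/(2*(s - 2))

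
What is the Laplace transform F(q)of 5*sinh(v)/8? 5/(8*(q^2 - 1))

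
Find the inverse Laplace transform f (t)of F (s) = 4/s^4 2*t^3/3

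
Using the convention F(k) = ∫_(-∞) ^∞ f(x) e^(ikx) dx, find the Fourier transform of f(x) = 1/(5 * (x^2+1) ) pi * exp(-Abs(k) ) /5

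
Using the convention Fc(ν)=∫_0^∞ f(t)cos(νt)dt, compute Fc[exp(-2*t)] 2/(ν^2 + 4)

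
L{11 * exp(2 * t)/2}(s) 11/(2 * (s - 2))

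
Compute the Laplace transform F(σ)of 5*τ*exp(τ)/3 5/(3*(σ - 1)^2)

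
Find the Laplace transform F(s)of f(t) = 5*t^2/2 5/s^3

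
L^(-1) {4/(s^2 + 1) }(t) 4 * sin(t) 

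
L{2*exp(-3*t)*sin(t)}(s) 2/((s + 3)^2 + 1)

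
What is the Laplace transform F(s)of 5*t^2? 10/s^3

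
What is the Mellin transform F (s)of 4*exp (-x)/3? 4*gamma (s)/3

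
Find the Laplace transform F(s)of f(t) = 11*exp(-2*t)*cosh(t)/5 11*(s + 2)/(5*((s + 2)^2 - 1))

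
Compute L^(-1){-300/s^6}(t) -5*t^5/2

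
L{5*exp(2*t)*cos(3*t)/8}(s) 5*(s - 2)/(8*((s - 2)^2 + 9))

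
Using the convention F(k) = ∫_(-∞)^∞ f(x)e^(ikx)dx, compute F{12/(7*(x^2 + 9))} 4*pi*exp(-3*Abs(k))/7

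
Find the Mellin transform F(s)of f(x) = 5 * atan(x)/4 -5 * pi * sec(pi * s/2)/(8 * s)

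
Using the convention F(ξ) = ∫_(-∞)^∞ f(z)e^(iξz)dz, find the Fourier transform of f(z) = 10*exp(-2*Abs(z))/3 40/(3*(ξ^2 + 4))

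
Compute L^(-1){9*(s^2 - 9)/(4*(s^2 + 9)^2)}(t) 9*t*cos(3*t)/4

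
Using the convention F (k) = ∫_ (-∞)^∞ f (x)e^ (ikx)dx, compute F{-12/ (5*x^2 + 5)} -12*pi*exp (-Abs (k))/5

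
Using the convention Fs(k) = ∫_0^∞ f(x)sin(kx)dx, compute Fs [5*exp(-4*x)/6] 5*k/(6*(k^2 + 16))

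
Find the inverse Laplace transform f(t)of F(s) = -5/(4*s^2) -5*t/4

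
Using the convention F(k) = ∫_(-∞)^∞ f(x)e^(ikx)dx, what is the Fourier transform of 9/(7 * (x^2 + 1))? 9 * pi * exp(-Abs(k))/7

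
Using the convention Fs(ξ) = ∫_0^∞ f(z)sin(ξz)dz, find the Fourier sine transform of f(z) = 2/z pi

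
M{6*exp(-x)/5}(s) 6*gamma(s)/5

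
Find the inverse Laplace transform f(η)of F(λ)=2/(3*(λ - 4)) 2*exp(4*η)/3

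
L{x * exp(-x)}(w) (w + 1)^(-2)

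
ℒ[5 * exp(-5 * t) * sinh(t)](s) 5/((s + 5)^2 - 1)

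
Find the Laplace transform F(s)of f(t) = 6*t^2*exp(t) 12/(s - 1)^3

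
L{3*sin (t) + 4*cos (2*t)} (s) 4*s/ (s^2 + 4) + 3/ (s^2 + 1)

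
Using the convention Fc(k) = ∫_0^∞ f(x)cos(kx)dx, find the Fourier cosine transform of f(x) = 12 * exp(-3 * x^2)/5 2 * sqrt(3) * sqrt(pi) * exp(-k^2/12)/5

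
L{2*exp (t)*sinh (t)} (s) 2/ (s*(s - 2))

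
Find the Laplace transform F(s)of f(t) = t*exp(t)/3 1/(3*(s - 1)^2)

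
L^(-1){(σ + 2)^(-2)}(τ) τ*exp(-2*τ)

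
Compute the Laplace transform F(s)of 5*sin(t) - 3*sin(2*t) 5/(s^2 + 1) - 6/(s^2 + 4)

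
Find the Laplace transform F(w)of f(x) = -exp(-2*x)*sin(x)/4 -1/(4*(w + 2)^2 + 4)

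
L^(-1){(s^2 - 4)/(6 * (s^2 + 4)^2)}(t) t * cos(2 * t)/6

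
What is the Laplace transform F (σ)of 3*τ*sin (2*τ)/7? 12*σ/ (7*(σ^2+4)^2)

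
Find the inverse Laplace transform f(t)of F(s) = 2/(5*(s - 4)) 2*exp(4*t)/5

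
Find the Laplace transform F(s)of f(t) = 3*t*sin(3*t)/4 9*s/(2*(s^2 + 9)^2)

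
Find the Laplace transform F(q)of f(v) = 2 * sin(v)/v 2 * atan(1/q)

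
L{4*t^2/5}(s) 8/(5*s^3)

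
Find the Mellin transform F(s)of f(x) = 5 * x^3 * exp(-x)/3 5 * gamma(s + 3)/3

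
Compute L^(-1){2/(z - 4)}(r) 2*exp(4*r)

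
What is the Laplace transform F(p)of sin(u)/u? atan(1/p)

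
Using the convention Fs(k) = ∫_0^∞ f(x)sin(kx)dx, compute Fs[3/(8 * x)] 3 * pi/16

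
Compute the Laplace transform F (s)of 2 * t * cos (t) 2 * (s^2-1)/ (s^2 + 1)^2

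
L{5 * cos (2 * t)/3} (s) 5 * s/ (3 * (s^2 + 4))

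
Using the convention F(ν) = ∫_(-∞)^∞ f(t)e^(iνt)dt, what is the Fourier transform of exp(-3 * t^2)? sqrt(3) * sqrt(pi) * exp(-ν^2/12)/3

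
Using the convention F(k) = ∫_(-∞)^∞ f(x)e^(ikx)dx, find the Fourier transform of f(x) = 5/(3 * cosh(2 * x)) 5 * pi/(6 * cosh(pi * k/4))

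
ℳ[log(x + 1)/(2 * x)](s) -pi * csc(pi * s)/(2 * s - 2)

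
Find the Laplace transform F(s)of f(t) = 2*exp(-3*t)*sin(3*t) 6/((s + 3)^2 + 9)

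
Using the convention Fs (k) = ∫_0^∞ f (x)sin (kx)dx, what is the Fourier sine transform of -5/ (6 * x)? -5 * pi/12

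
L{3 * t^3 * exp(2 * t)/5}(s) 18/(5 * (s - 2)^4)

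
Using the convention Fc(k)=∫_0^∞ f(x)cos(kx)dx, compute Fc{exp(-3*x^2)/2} sqrt(3)*sqrt(pi)*exp(-k^2/12)/12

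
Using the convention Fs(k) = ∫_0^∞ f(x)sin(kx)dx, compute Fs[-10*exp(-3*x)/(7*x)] -10*atan(k/3)/7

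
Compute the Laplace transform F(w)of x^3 6/w^4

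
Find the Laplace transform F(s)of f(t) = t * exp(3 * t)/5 1/(5 * (s - 3)^2)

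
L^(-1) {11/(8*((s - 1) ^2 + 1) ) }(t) 11*exp(t)*sin(t) /8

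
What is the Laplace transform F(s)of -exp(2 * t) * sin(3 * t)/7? -3/(7 * (s - 2)^2+63)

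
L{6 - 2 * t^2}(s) 6/s - 4/s^3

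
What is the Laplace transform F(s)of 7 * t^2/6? 7/(3 * s^3)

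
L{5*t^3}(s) 30/s^4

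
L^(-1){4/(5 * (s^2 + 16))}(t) sin(4 * t)/5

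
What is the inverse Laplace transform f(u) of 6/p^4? u^3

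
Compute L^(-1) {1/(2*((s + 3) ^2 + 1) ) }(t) exp(-3*t)*sin(t) /2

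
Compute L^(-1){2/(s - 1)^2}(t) 2 * t * exp(t)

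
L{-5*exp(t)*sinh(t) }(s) -5/(s*(s - 2) ) 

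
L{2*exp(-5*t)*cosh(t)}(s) 2*(s+5)/((s+5)^2 - 1)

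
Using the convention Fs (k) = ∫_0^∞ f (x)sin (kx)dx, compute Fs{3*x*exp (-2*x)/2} 6*k/ (k^2 + 4)^2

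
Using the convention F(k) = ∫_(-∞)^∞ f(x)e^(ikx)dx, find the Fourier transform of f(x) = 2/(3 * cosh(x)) 2 * pi/(3 * cosh(pi * k/2))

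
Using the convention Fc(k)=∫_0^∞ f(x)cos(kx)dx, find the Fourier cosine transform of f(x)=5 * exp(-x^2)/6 5 * sqrt(pi) * exp(-k^2/4)/12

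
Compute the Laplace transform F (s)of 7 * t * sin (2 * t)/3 28 * s/ (3 * (s^2 + 4)^2)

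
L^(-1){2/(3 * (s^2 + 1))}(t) 2 * sin(t)/3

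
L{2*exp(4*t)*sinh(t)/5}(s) 2/(5*((s - 4)^2-1))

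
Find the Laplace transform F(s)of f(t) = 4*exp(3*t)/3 4/(3*(s - 3))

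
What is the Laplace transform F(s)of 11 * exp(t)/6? 11/(6 * (s - 1))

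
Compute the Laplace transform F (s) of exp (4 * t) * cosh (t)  (s - 4) / ( (s - 4) ^2 - 1) 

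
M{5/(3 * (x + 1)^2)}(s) -5 * pi * (s - 1)/(3 * sin(pi * s))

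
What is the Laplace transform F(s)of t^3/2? 3/s^4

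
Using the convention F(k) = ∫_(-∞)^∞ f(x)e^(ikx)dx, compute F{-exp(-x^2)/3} -sqrt(pi)*exp(-k^2/4)/3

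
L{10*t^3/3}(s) 20/s^4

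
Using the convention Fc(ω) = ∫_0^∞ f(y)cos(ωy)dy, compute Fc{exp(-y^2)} sqrt(pi)*exp(-ω^2/4)/2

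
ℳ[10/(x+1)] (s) 10*pi*csc(pi*s)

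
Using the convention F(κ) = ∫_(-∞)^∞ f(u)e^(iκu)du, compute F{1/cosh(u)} pi/cosh(pi*κ/2)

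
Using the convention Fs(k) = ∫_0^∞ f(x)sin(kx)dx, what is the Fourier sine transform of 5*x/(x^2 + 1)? 5*pi*exp(-k)/2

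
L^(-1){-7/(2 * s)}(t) -7/2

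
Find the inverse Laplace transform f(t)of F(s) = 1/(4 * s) 1/4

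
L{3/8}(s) 3/(8*s)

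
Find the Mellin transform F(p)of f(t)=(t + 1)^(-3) pi*(p - 2)*(p - 1)/(2*sin(pi*p))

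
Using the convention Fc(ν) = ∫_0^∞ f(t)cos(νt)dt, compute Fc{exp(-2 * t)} 2/(ν^2 + 4)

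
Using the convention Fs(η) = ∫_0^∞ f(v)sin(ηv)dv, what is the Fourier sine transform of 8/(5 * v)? 4 * pi/5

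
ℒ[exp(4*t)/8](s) 1/(8*(s - 4))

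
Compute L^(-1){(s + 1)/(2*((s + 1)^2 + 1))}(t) exp(-t)*cos(t)/2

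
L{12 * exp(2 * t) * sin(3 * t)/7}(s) 36/(7 * ((s - 2)^2 + 9))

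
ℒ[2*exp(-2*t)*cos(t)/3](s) 2*(s + 2)/(3*((s + 2)^2 + 1))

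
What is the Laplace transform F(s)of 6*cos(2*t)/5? 6*s/(5*(s^2 + 4))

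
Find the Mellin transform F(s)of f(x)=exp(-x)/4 gamma(s)/4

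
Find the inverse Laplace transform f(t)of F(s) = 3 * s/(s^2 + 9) 3 * cos(3 * t)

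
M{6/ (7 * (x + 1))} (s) 6 * pi * csc (pi * s)/7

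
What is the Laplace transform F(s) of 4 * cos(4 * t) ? 4 * s/(s^2 + 16) 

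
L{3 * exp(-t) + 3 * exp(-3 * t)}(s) 3/(s + 1) + 3/(s + 3)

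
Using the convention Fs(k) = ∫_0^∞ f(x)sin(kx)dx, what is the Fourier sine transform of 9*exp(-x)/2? 9*k/(2*(k^2 + 1))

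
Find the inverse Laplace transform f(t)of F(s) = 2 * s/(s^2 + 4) 2 * cos(2 * t)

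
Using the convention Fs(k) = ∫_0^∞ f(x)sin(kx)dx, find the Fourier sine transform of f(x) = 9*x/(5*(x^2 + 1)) 9*pi*exp(-k)/10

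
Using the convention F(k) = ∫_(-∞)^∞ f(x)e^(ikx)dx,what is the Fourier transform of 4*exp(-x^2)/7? 4*sqrt(pi)*exp(-k^2/4)/7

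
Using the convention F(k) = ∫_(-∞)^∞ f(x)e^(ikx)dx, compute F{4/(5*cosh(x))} 4*pi/(5*cosh(pi*k/2))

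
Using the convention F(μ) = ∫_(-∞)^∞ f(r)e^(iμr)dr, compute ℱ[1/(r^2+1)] pi*exp(-Abs(μ))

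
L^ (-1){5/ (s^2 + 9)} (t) 5 * sin (3 * t)/3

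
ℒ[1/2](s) 1/(2*s)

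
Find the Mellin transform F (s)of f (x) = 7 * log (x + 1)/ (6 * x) -7 * pi * csc (pi * s)/ (6 * s - 6)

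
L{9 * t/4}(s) 9/(4 * s^2) 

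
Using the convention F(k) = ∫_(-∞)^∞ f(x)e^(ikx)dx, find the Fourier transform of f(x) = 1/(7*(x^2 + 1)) pi*exp(-Abs(k))/7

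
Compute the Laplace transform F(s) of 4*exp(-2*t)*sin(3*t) 12/((s + 2) ^2 + 9) 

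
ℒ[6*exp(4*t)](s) 6/(s - 4)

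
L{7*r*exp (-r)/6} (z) 7/ (6*(z + 1)^2)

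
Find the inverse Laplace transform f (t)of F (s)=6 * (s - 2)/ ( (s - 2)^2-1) 6 * exp (2 * t) * cosh (t)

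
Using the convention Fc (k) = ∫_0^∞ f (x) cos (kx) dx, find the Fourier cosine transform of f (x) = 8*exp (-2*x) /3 16/ (3*(k^2 + 4) ) 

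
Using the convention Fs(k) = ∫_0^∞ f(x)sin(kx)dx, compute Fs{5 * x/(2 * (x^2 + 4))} 5 * pi * exp(-2 * k)/4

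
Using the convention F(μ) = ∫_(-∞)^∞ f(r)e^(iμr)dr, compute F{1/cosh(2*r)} pi/(2*cosh(pi*μ/4))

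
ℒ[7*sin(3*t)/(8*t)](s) 7*atan(3/s)/8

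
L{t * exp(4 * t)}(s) (s - 4)^(-2)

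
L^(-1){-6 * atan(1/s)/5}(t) -6 * sin(t)/(5 * t)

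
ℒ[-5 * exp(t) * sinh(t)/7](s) -5/(7 * s * (s - 2))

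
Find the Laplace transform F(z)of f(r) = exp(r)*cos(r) (z - 1)/((z - 1)^2 + 1)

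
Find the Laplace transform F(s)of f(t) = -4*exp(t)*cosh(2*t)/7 4*(1 - s)/(7*((s - 1)^2 - 4))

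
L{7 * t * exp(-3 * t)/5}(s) 7/(5 * (s + 3)^2)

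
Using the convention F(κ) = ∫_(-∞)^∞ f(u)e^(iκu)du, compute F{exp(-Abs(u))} 2/(κ^2 + 1)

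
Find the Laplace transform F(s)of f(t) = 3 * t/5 3/(5 * s^2)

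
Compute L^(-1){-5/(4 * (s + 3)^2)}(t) -5 * t * exp(-3 * t)/4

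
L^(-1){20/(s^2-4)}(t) 10*sinh(2*t)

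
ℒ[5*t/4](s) 5/(4*s^2) 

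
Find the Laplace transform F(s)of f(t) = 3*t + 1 1/s + 3/s^2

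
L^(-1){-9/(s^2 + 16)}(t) -9 * sin(4 * t)/4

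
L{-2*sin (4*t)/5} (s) -8/ (5*s^2+80)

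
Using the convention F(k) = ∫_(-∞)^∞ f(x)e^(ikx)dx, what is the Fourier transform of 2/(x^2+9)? 2*pi*exp(-3*Abs(k))/3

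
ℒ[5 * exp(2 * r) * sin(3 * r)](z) 15/((z - 2)^2+9)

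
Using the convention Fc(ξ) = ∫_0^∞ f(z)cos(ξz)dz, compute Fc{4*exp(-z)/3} 4/(3*(ξ^2 + 1))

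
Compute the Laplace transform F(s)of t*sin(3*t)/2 3*s/(s^2 + 9)^2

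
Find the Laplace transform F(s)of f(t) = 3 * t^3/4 9/(2 * s^4)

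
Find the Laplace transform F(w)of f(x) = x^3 6/w^4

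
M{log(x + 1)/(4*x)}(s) -pi*csc(pi*s)/(4*s - 4)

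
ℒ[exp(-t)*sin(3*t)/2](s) 3/(2*((s + 1)^2 + 9))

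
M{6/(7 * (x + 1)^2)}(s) -6 * pi * (s - 1)/(7 * sin(pi * s))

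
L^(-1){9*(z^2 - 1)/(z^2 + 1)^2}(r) 9*r*cos(r)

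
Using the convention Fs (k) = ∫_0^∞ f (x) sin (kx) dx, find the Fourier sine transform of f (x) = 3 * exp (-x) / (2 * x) 3 * atan (k) /2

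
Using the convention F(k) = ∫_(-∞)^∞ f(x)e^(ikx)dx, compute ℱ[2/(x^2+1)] 2 * pi * exp(-Abs(k))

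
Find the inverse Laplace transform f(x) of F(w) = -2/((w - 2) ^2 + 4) -exp(2 * x) * sin(2 * x) 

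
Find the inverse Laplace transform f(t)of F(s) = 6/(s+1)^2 6 * t * exp(-t)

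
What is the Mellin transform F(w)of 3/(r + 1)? 3 * pi * csc(pi * w)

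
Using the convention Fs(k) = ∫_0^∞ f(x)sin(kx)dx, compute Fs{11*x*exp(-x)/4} 11*k/(2*(k^2+1)^2)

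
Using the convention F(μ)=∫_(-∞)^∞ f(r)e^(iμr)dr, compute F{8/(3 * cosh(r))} 8 * pi/(3 * cosh(pi * μ/2))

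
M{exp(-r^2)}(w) gamma(w/2)/2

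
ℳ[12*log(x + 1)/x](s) -12*pi*csc(pi*s)/(s - 1)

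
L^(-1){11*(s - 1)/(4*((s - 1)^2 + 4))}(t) 11*exp(t)*cos(2*t)/4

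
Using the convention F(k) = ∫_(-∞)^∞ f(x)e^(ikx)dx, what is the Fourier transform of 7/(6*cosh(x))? 7*pi/(6*cosh(pi*k/2))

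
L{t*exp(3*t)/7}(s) 1/(7*(s - 3)^2)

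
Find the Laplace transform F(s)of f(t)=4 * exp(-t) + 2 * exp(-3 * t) 4/(s + 1) + 2/(s + 3)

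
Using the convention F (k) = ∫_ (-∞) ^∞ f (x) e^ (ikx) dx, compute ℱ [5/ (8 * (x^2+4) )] 5 * pi * exp (-2 * Abs (k) ) /16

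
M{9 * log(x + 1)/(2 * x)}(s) -9 * pi * csc(pi * s)/(2 * s - 2)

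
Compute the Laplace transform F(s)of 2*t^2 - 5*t 4/s^3 - 5/s^2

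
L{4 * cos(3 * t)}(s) 4 * s/(s^2+9)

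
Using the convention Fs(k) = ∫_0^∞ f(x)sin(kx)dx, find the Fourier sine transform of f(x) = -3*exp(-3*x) -3*k/(k^2 + 9)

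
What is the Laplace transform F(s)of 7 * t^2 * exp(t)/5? 14/(5 * (s - 1)^3)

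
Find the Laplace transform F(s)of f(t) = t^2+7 7/s+2/s^3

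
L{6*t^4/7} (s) 144/ (7*s^5)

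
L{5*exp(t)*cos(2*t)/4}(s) 5*(s - 1)/(4*((s - 1)^2 + 4))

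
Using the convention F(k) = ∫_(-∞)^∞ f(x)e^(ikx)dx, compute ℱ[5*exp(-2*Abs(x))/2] 10/(k^2 + 4)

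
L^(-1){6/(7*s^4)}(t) t^3/7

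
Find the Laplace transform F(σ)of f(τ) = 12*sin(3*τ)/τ 12*atan(3/σ)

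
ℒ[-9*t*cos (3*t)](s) 9*(9 - s^2)/ (s^2 + 9)^2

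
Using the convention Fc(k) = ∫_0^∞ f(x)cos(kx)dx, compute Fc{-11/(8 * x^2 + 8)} -11 * pi * exp(-k)/16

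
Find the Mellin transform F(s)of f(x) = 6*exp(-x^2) 3*gamma(s/2)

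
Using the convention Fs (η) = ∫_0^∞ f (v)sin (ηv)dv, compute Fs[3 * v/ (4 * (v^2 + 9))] 3 * pi * exp (-3 * η)/8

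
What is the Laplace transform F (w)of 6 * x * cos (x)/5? 6 * (w^2 - 1)/ (5 * (w^2 + 1)^2)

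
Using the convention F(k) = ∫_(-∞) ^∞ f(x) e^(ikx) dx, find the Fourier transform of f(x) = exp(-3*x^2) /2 sqrt(3)*sqrt(pi)*exp(-k^2/12) /6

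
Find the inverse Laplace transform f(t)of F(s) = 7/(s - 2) 7*exp(2*t)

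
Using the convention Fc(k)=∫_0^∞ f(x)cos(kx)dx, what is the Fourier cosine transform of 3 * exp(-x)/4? 3/(4 * (k^2 + 1))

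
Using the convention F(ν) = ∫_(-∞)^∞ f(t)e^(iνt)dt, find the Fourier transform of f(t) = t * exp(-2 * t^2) sqrt(2) * I * sqrt(pi) * ν * exp(-ν^2/8)/8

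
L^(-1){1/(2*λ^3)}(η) η^2/4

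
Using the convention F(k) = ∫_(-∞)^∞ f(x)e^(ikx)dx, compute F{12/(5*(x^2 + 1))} 12*pi*exp(-Abs(k))/5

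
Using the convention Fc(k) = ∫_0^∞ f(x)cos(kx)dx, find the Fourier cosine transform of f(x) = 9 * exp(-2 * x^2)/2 9 * sqrt(2) * sqrt(pi) * exp(-k^2/8)/8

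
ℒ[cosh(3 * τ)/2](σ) σ/(2 * (σ^2 - 9))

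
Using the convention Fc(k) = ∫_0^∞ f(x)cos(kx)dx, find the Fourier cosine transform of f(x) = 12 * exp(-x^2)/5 6 * sqrt(pi) * exp(-k^2/4)/5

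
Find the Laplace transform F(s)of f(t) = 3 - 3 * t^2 3/s - 6/s^3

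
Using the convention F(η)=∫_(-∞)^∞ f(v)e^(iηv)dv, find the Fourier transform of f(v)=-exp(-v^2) -sqrt(pi) * exp(-η^2/4)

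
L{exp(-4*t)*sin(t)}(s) 1/((s + 4)^2 + 1)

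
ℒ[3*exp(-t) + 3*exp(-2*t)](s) 3/(s + 2) + 3/(s + 1)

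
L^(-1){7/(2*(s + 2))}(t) 7*exp(-2*t)/2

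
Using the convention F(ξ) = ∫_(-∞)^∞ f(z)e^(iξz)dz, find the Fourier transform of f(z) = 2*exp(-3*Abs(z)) 12/(ξ^2 + 9)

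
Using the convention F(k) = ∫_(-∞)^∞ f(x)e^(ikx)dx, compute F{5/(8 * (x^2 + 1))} 5 * pi * exp(-Abs(k))/8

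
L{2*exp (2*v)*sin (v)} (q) 2/ ( (q - 2)^2+1)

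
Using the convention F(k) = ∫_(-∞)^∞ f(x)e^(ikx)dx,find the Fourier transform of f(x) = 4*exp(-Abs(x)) 8/(k^2 + 1)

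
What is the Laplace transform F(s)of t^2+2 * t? 2/s^3+2/s^2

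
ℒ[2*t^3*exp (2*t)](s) 12/ (s - 2)^4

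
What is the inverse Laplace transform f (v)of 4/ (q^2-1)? 4*sinh (v)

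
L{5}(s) 5/s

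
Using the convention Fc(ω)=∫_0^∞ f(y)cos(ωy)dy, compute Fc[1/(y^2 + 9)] pi*exp(-3*ω)/6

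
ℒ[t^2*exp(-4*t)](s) 2/(s + 4)^3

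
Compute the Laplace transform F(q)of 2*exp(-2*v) 2/(q + 2)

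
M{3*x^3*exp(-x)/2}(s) 3*gamma(s + 3)/2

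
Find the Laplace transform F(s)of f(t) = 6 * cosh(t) 6 * s/(s^2 - 1)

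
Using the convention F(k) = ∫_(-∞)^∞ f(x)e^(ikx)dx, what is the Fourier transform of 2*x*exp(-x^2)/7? I*sqrt(pi)*k*exp(-k^2/4)/7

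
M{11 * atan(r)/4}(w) -11 * pi * sec(pi * w/2)/(8 * w)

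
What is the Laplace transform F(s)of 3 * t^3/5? 18/(5 * s^4)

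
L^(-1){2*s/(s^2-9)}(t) 2*cosh(3*t)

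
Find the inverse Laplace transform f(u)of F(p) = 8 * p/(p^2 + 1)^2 4 * u * sin(u)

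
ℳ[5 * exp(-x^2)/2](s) 5 * gamma(s/2)/4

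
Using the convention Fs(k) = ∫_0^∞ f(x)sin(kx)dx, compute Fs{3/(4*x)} 3*pi/8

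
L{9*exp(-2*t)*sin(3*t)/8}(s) 27/(8*((s+2)^2+9))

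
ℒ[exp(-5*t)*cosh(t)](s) (s + 5)/((s + 5)^2-1)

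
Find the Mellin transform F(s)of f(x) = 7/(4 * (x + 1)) 7 * pi * csc(pi * s)/4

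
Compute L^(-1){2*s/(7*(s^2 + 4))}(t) 2*cos(2*t)/7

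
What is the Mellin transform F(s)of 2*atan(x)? -pi*sec(pi*s/2)/s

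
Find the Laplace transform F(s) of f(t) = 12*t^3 72/s^4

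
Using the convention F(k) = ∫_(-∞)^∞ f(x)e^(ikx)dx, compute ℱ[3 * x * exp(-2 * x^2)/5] 3 * sqrt(2) * I * sqrt(pi) * k * exp(-k^2/8)/40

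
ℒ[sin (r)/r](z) atan (1/z)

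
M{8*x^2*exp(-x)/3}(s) 8*gamma(s + 2)/3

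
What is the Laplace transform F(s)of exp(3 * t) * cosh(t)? (s - 3)/((s - 3)^2 - 1)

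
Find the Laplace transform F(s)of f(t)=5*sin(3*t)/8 15/(8*(s^2 + 9))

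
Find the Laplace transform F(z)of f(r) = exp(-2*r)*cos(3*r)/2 (z + 2)/(2*((z + 2)^2 + 9))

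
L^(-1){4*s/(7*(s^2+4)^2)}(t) t*sin(2*t)/7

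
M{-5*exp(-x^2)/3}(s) -5*gamma(s/2)/6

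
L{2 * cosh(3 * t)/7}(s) 2 * s/(7 * (s^2 - 9))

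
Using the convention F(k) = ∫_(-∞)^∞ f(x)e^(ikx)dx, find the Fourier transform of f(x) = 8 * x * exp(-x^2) 4 * I * sqrt(pi) * k * exp(-k^2/4)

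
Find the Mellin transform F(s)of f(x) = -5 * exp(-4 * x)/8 -5 * gamma(s)/(8 * 2^(2 * s))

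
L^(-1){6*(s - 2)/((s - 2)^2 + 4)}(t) 6*exp(2*t)*cos(2*t)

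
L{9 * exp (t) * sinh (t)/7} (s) 9/ (7 * s * (s - 2))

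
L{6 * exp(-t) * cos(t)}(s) 6 * (s + 1)/((s + 1)^2 + 1)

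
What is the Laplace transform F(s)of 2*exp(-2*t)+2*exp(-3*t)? 2/(s+3)+2/(s+2)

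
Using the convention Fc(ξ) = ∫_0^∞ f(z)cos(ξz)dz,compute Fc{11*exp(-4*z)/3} 44/(3*(ξ^2 + 16))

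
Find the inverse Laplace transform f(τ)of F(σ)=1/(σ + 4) exp(-4*τ)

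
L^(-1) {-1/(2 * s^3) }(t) -t^2/4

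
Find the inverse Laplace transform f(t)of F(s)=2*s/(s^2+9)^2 t*sin(3*t)/3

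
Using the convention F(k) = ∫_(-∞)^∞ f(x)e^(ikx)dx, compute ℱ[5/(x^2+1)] 5*pi*exp(-Abs(k))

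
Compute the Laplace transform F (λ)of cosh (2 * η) λ/ (λ^2 - 4)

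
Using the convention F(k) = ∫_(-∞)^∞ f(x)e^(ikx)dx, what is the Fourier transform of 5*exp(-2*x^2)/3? 5*sqrt(2)*sqrt(pi)*exp(-k^2/8)/6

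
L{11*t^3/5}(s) 66/(5*s^4)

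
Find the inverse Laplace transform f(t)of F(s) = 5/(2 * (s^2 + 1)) 5 * sin(t)/2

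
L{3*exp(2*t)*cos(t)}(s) 3*(s - 2)/((s - 2)^2 + 1)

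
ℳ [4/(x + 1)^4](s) 2 * gamma(s) * gamma(4 - s)/3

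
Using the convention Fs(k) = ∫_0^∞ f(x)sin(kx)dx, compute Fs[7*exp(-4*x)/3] 7*k/(3*(k^2 + 16))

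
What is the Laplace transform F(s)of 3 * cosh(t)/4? 3 * s/(4 * (s^2 - 1))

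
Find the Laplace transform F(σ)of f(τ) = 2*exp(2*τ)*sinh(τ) 2/((σ - 2)^2 - 1)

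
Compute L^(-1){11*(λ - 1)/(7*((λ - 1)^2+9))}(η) 11*exp(η)*cos(3*η)/7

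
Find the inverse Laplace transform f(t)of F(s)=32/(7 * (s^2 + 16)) 8 * sin(4 * t)/7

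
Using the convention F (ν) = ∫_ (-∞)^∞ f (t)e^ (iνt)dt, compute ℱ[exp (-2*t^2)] sqrt (2)*sqrt (pi)*exp (-ν^2/8)/2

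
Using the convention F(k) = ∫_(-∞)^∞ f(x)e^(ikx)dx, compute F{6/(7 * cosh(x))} 6 * pi/(7 * cosh(pi * k/2))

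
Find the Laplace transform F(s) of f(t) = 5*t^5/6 100/s^6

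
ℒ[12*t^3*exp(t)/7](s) 72/(7*(s - 1)^4)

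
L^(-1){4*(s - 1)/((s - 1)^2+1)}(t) 4*exp(t)*cos(t)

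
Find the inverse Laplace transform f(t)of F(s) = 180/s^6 3 * t^5/2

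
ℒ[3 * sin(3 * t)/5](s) 9/(5 * (s^2 + 9))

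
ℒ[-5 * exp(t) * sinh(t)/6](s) -5/(6 * s * (s - 2))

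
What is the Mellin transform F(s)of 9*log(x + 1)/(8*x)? -9*pi*csc(pi*s)/(8*s - 8)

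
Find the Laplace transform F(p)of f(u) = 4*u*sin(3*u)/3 8*p/(p^2 + 9)^2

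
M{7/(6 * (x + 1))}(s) 7 * pi * csc(pi * s)/6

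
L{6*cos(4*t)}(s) 6*s/(s^2 + 16)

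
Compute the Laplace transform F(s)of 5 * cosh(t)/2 5 * s/(2 * (s^2 - 1))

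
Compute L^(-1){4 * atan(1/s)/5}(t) 4 * sin(t)/(5 * t)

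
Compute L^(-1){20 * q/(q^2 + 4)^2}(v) 5 * v * sin(2 * v)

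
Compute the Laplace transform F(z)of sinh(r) 1/(z^2 - 1)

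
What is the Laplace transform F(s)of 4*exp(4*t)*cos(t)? 4*(s - 4)/((s - 4)^2 + 1)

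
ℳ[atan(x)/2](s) -pi*sec(pi*s/2)/(4*s)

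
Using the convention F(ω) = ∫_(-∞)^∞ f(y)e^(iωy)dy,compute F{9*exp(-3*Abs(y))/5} 54/(5*(ω^2 + 9))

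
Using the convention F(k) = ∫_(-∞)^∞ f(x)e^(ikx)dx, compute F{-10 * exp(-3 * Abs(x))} -60/(k^2+9)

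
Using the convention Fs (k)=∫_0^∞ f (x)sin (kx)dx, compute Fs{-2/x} -pi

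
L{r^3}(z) 6/z^4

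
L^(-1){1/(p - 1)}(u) exp(u)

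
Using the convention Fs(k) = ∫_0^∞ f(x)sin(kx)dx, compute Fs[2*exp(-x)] 2*k/(k^2+1)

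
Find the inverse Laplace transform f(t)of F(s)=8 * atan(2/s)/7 8 * sin(2 * t)/(7 * t)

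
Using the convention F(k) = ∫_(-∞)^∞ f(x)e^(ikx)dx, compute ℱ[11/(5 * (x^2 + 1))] 11 * pi * exp(-Abs(k))/5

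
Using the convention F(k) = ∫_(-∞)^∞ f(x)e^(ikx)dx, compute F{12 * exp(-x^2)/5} 12 * sqrt(pi) * exp(-k^2/4)/5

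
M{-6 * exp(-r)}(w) -6 * gamma(w)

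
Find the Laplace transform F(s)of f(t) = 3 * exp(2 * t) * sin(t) 3/((s - 2)^2 + 1)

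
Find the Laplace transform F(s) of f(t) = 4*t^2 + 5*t 5/s^2 + 8/s^3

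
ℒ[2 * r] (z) 2/z^2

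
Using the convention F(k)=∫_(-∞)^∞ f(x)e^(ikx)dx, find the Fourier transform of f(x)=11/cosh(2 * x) 11 * pi/(2 * cosh(pi * k/4))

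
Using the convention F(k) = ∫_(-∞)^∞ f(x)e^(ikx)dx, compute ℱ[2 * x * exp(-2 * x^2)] sqrt(2) * I * sqrt(pi) * k * exp(-k^2/8)/4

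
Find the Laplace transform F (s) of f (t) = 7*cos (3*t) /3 7*s/ (3*(s^2 + 9) ) 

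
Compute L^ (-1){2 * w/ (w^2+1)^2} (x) x * sin (x)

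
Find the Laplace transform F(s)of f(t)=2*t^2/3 4/(3*s^3)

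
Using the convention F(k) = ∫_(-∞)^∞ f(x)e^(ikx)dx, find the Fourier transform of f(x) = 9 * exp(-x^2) 9 * sqrt(pi) * exp(-k^2/4)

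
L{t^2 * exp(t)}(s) 2/(s - 1)^3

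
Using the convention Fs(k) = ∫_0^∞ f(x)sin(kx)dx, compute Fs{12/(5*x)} 6*pi/5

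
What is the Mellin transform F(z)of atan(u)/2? -pi*sec(pi*z/2)/(4*z)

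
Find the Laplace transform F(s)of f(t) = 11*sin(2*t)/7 22/(7*(s^2 + 4))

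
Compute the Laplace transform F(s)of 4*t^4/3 32/s^5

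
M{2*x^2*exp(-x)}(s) 2*gamma(s + 2)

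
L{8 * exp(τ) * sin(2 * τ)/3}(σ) 16/(3 * ((σ - 1)^2 + 4))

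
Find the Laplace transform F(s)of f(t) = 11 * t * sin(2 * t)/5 44 * s/(5 * (s^2 + 4)^2)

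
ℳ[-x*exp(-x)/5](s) -gamma(s + 1)/5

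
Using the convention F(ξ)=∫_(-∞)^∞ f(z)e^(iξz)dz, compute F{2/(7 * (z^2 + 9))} 2 * pi * exp(-3 * Abs(ξ))/21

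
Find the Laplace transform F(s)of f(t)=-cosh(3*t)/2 -s/(2*s^2 - 18)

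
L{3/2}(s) 3/(2*s)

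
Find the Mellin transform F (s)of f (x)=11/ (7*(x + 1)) 11*pi*csc (pi*s)/7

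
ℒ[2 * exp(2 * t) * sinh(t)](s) 2/((s - 2)^2-1)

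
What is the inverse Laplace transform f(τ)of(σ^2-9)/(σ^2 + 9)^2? τ*cos(3*τ)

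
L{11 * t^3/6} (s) 11/s^4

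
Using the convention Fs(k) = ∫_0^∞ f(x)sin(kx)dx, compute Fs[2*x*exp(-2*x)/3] 8*k/(3*(k^2 + 4)^2)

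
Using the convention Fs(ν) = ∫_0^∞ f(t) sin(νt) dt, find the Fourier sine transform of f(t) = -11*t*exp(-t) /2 -11*ν/(ν^2 + 1) ^2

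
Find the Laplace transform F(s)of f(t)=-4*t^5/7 -480/(7*s^6)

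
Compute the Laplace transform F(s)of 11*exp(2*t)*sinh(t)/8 11/(8*((s - 2)^2 - 1))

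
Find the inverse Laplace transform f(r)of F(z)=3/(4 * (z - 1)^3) 3 * r^2 * exp(r)/8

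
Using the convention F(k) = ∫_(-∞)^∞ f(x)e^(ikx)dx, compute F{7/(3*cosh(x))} 7*pi/(3*cosh(pi*k/2))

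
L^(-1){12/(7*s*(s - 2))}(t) 12*exp(t)*sinh(t)/7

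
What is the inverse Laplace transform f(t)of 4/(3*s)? 4/3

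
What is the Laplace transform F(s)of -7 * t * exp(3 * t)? -7/(s - 3)^2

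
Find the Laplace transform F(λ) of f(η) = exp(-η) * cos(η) (λ + 1) /((λ + 1) ^2 + 1) 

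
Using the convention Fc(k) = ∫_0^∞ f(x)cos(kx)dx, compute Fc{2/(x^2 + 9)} pi * exp(-3 * k)/3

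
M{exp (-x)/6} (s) gamma (s)/6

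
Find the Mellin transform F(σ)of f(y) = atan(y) -pi * sec(pi * σ/2)/(2 * σ)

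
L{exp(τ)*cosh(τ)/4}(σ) (σ - 1)/(4*σ*(σ - 2))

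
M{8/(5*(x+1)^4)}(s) 4*gamma(s)*gamma(4 - s)/15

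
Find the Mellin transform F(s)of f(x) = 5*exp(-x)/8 5*gamma(s)/8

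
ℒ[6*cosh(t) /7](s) 6*s/(7*(s^2 - 1) ) 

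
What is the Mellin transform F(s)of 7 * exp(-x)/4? 7 * gamma(s)/4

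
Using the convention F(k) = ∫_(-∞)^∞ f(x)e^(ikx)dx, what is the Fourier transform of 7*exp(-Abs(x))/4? 7/(2*(k^2 + 1))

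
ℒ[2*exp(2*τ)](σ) 2/(σ - 2)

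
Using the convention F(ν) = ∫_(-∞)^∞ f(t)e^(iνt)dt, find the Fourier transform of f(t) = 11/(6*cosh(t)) 11*pi/(6*cosh(pi*ν/2))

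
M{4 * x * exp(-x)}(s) 4 * gamma(s + 1)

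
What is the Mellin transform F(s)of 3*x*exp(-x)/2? 3*gamma(s + 1)/2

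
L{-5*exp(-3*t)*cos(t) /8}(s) 5*(-s - 3) /(8*((s+3) ^2+1) ) 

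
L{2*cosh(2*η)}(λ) 2*λ/(λ^2 - 4)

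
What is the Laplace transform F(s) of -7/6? -7/(6 * s) 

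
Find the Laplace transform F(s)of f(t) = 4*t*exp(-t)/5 4/(5*(s + 1)^2)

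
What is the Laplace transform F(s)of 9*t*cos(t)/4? 9*(s^2 - 1)/(4*(s^2 + 1)^2)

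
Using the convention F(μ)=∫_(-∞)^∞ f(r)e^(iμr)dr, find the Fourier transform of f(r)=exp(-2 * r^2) sqrt(2) * sqrt(pi) * exp(-μ^2/8)/2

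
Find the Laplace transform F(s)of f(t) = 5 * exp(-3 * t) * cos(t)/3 5 * (s + 3)/(3 * ((s + 3)^2 + 1))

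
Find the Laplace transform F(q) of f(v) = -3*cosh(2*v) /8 -3*q/(8*q^2 - 32) 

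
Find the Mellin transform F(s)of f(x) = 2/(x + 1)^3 gamma(s) * gamma(3 - s)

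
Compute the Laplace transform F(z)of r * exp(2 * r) (z - 2)^(-2)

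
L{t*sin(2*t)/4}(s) s/(s^2 + 4)^2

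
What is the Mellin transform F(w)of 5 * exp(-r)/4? 5 * gamma(w)/4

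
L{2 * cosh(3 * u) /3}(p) 2 * p/(3 * (p^2 - 9) ) 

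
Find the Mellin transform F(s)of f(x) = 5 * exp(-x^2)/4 5 * gamma(s/2)/8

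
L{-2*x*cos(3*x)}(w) 2*(9 - w^2)/(w^2+9)^2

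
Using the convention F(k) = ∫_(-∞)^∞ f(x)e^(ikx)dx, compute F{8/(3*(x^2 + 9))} 8*pi*exp(-3*Abs(k))/9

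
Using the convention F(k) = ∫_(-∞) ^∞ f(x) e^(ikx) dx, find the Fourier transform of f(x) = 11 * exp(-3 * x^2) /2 11 * sqrt(3) * sqrt(pi) * exp(-k^2/12) /6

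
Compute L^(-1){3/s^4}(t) t^3/2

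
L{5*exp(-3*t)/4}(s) 5/(4*(s+3))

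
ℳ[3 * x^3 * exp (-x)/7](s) 3 * gamma (s+3)/7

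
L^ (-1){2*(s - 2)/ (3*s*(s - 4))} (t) 2*exp (2*t)*cosh (2*t)/3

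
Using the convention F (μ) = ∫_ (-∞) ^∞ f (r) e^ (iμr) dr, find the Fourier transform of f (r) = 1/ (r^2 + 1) pi * exp (-Abs (μ) ) 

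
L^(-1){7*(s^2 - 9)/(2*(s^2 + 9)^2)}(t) 7*t*cos(3*t)/2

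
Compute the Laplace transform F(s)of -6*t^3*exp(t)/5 -36/(5*(s - 1)^4)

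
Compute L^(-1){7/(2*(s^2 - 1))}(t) 7*sinh(t)/2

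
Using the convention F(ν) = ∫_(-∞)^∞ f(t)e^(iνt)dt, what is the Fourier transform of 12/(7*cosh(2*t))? 6*pi/(7*cosh(pi*ν/4))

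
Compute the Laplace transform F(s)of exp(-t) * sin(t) 1/((s + 1)^2 + 1)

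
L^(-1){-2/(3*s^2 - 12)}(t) -sinh(2*t)/3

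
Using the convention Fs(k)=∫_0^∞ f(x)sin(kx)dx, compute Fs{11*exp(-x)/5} 11*k/(5*(k^2+1))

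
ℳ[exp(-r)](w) gamma(w)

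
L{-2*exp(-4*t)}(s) -2/(s+4)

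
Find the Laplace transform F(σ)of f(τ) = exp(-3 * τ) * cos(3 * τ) (σ + 3)/((σ + 3)^2 + 9)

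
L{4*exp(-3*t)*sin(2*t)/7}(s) 8/(7*((s + 3)^2 + 4))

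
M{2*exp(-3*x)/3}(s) 2*gamma(s)/(3*3^s)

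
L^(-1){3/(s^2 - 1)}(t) 3*sinh(t)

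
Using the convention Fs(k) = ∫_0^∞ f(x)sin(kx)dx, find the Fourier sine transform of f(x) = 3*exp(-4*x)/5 3*k/(5*(k^2 + 16))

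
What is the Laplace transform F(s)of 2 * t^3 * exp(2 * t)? 12/(s - 2)^4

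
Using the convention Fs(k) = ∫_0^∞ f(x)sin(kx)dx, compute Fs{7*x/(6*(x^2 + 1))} 7*pi*exp(-k)/12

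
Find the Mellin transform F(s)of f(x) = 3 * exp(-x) 3 * gamma(s)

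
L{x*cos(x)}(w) (w^2 - 1)/(w^2+1)^2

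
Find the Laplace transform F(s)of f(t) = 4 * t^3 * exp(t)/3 8/(s - 1)^4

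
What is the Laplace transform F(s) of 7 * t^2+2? 14/s^3+2/s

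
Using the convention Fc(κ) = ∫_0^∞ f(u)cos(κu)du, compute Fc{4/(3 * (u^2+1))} 2 * pi * exp(-κ)/3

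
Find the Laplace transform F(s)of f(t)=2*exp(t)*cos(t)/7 2*(s - 1)/(7*((s - 1)^2 + 1))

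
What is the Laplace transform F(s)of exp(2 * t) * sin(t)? 1/((s - 2)^2+1)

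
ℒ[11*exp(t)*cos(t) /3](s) 11*(s - 1) /(3*((s - 1) ^2 + 1) ) 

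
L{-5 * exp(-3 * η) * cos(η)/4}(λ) 5 * (-λ - 3)/(4 * ((λ + 3)^2 + 1))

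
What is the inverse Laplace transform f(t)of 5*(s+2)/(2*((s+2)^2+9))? 5*exp(-2*t)*cos(3*t)/2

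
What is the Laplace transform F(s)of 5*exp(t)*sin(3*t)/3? 5/((s - 1)^2 + 9)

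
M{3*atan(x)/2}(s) -3*pi*sec(pi*s/2)/(4*s)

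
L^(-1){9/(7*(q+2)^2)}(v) 9*v*exp(-2*v)/7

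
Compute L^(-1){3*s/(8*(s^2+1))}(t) 3*cos(t)/8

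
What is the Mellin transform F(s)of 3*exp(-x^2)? 3*gamma(s/2)/2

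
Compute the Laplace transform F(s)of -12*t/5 -12/(5*s^2)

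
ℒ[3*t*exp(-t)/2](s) 3/(2*(s+1)^2)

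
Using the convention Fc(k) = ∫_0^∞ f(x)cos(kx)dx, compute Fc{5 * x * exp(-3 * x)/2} 5 * (9 - k^2)/(2 * (k^2 + 9)^2)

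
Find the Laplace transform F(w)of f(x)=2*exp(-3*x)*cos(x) 2*(w + 3)/((w + 3)^2 + 1)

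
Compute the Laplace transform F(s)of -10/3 -10/(3 * s)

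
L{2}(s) 2/s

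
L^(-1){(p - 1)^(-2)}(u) u*exp(u)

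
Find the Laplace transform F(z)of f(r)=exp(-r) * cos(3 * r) (z + 1)/((z + 1)^2 + 9)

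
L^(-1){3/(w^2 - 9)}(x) sinh(3 * x)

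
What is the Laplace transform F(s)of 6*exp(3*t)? 6/(s - 3)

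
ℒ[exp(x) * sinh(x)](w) 1/(w * (w - 2))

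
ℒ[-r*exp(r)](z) -1/(z - 1)^2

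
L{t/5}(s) 1/(5 * s^2)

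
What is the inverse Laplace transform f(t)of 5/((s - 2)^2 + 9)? 5*exp(2*t)*sin(3*t)/3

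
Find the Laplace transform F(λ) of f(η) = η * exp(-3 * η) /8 1/(8 * (λ + 3) ^2) 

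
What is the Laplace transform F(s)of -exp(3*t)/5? -1/(5*s - 15)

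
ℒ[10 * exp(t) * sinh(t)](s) 10/(s * (s - 2))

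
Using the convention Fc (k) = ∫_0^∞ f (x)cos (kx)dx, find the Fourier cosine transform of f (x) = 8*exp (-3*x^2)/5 4*sqrt (3)*sqrt (pi)*exp (-k^2/12)/15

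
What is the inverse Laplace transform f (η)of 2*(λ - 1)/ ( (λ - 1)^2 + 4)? 2*exp (η)*cos (2*η)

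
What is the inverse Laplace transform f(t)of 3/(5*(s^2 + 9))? sin(3*t)/5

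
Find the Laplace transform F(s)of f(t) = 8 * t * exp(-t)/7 8/(7 * (s + 1)^2)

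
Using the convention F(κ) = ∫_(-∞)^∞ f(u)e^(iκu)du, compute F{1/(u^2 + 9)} pi * exp(-3 * Abs(κ))/3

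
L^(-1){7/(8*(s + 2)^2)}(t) 7*t*exp(-2*t)/8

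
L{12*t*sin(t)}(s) 24*s/(s^2 + 1)^2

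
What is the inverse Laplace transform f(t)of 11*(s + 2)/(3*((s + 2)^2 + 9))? 11*exp(-2*t)*cos(3*t)/3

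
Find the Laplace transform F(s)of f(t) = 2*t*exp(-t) 2/(s + 1)^2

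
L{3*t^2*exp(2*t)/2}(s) 3/(s - 2)^3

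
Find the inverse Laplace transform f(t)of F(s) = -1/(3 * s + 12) -exp(-4 * t)/3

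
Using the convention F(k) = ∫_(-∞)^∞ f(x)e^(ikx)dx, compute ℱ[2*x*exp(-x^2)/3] I*sqrt(pi)*k*exp(-k^2/4)/3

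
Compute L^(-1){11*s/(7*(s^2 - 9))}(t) 11*cosh(3*t)/7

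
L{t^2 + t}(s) 2/s^3 + s^(-2)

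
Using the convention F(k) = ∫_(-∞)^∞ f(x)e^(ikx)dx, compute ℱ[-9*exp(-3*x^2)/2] -3*sqrt(3)*sqrt(pi)*exp(-k^2/12)/2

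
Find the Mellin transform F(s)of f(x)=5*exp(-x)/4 5*gamma(s)/4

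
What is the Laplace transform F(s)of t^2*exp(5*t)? 2/(s - 5)^3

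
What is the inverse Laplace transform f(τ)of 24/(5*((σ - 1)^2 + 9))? 8*exp(τ)*sin(3*τ)/5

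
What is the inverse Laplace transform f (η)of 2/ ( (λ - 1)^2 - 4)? exp (η)*sinh (2*η)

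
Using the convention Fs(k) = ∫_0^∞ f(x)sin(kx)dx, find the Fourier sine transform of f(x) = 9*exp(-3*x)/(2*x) 9*atan(k/3)/2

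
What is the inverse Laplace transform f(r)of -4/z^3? -2 * r^2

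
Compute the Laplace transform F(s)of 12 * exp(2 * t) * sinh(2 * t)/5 24/(5 * s * (s - 4))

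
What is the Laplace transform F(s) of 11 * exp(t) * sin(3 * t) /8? 33/(8 * ((s - 1) ^2 + 9) ) 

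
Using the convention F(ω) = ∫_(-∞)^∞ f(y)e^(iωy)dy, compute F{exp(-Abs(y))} 2/(ω^2 + 1)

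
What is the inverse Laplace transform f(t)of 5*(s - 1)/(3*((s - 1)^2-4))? 5*exp(t)*cosh(2*t)/3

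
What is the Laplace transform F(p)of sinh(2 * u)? 2/(p^2 - 4)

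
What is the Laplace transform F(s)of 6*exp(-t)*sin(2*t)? 12/((s + 1)^2 + 4)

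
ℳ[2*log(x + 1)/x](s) -2*pi*csc(pi*s)/(s - 1)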